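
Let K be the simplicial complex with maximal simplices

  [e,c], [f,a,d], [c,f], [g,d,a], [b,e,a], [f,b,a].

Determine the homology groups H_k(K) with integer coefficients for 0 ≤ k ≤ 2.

H_0 ≅ Z,  H_1 ≅ Z,  H_2 = 0.

Take the total order a < b < c < d < e < f < g on the vertex set. Then K (dimension 2) consists of the simplices:

  0-simplices (7): a, b, c, d, e, f, g
  1-simplices (11): ab, ad, ae, af, ag, be, bf, ce, cf, df, dg
  2-simplices (4): abe, abf, adf, adg

Hence C_0 ≅ Z^7, C_1 ≅ Z^11, C_2 ≅ Z^4.

The boundary map ∂_1: C_1 → C_0 is given by ∂[p,q] = [q] − [p]. For instance
  ∂ad = d − a.
The resulting 7×11 matrix has rank 6, and its Smith normal form has invariant factors (1,1,1,1,1,1).

∂_2: C_2 → C_1 acts by ∂[p,q,r] = [q,r] − [p,r] + [p,q]. For instance
  ∂abf = bf − af + ab,
  ∂abe = be − ae + ab.
As a 11×4 matrix over Z this has rank 4, with invariant factors (1,1,1,1).

From H_k ≅ ker(∂_k) / im(∂_{k+1}) we obtain:

  H_0: rank C_0 − rank ∂_1 = 7 − 6 = 1, and the invariant factors of ∂_1 are all 1, so H_0 = Z.
  H_1: rank ker ∂_1 − rank ∂_2 = (11 − 6) − 4 = 1, and the invariant factors of ∂_2 are all 1, so H_1 = Z.
  H_2: rank ker ∂_2 − rank ∂_3 = (4 − 4) − 0 = 0, and there is no ∂_3, so H_2 = 0.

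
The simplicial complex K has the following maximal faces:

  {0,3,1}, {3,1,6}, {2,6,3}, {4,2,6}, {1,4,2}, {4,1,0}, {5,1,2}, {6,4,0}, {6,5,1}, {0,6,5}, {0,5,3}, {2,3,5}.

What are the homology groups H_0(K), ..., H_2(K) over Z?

H_0 = Z,  H_1 = Z/2,  H_2 = 0.

We work with the vertex ordering 0 < 1 < 2 < 3 < 4 < 5 < 6. The simplices of K, each written with vertices in increasing order, are:

  0-simplices (7): [0], [1], [2], [3], [4], [5], [6]
  1-simplices (18): [0,1], [0,3], [0,4], [0,5], [0,6], [1,2], [1,3], [1,4], [1,5], [1,6], [2,3], [2,4], [2,5], [2,6], [3,5], [3,6], [4,6], [5,6]
  2-simplices (12): [0,1,3], [0,1,4], [0,3,5], [0,4,6], [0,5,6], [1,2,4], [1,2,5], [1,3,6], [1,5,6], [2,3,5], [2,3,6], [2,4,6]

Hence C_0 ≅ Z^7, C_1 ≅ Z^18, C_2 ≅ Z^12.

Boundary ∂_1: C_1 → C_0 sends each edge [p,q] (with p < q) to q − p.
This gives a 7×18 integer matrix of rank 6; reducing to Smith normal form yields diagonal entries (1,1,1,1,1,1).

∂_2: C_2 → C_1 acts by ∂[p,q,r] = [q,r] − [p,r] + [p,q]. For instance
  ∂[1,5,6] = [5,6] − [1,6] + [1,5],
  ∂[1,3,6] = [3,6] − [1,6] + [1,3].
This gives a 18×12 integer matrix of rank 12; reducing to Smith normal form yields diagonal entries (1,1,1,1,1,1,1,1,1,1,1,2).

Computing H_k = (kernel of ∂_k) / (image of ∂_{k+1}):

  H_0: rank C_0 − rank ∂_1 = 7 − 6 = 1, and the invariant factors of ∂_1 are all 1, so H_0 = Z.
  H_1: rank ker ∂_1 − rank ∂_2 = (18 − 6) − 12 = 0, and ∂_2 has invariant factor 2 > 1, so H_1 = Z/2.
  H_2: rank ker ∂_2 − rank ∂_3 = (12 − 12) − 0 = 0, and there is no ∂_3, so H_2 = 0.

As a check, the Euler characteristic is 7 − 18 + 12 = 1, which agrees with 1 − 0 + 0 = 1.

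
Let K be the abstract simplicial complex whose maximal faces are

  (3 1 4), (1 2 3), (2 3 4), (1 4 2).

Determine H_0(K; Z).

H_0 = Z.

We work with the vertex ordering 1 < 2 < 3 < 4. The simplices of K, each written with vertices in increasing order, are:

  0-simplices (4): [1], [2], [3], [4]
  1-simplices (6): [1,2], [1,3], [1,4], [2,3], [2,4], [3,4]
  2-simplices (4): [1,2,3], [1,2,4], [1,3,4], [2,3,4]

giving chain groups C_0 ≅ Z^4, C_1 ≅ Z^6, C_2 ≅ Z^4.

∂_1: C_1 → C_0 is given by ∂[p,q] = [q] − [p]. For instance
  ∂[1,4] = [4] − [1].
As a 4×6 matrix over Z this has rank 3, with invariant factors (1,1,1).

∂_2: C_2 → C_1 sends each 2-simplex [p,q,r] to [q,r] − [p,r] + [p,q]. For instance
  ∂[1,2,4] = [2,4] − [1,4] + [1,2],
  ∂[1,3,4] = [3,4] − [1,4] + [1,3].
As a 6×4 matrix over Z this has rank 3, with invariant factors (1,1,1).

Reading off H_k = ker ∂_k / im ∂_{k+1}:

  H_0: rank C_0 − rank ∂_1 = 4 − 3 = 1, and the invariant factors of ∂_1 are all 1, so H_0 ≅ Z.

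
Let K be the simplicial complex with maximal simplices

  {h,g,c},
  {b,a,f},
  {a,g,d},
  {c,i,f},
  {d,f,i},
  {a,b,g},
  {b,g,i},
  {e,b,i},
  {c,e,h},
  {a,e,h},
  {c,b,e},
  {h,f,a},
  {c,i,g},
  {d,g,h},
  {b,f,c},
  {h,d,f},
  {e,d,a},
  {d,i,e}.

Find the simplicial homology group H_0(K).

H_0 ≅ Z.

Take the total order a < b < c < d < e < f < g < h < i on the vertex set. Then K (dimension 2) consists of the simplices:

  0-simplices (9): a, b, c, d, e, f, g, h, i
  1-simplices (27): ab, ad, ae, af, ag, ah, bc, be, bf, bg, bi, ce, cf, cg, ch, ci, de, df, dg, dh, di, eh, ei, fh, fi, gh, gi
  2-simplices (18): abf, abg, ade, adg, aeh, afh, bce, bcf, bei, bgi, ceh, cfi, cgh, cgi, dei, dfh, dfi, dgh

so the chain groups are C_0 ≅ Z^9, C_1 ≅ Z^27, C_2 ≅ Z^18.

Boundary ∂_1: C_1 → C_0 is given by ∂[p,q] = [q] − [p]. For instance
  ∂dg = g − d.
The 9×27 boundary matrix has rank 8 and Smith normal form diag(1,1,1,1,1,1,1,1).

Boundary ∂_2: C_2 → C_1 maps a triangle to the signed sum of its edges. For instance
  ∂dfi = fi − di + df,
  ∂abf = bf − af + ab.
The resulting 27×18 matrix has rank 18, and its Smith normal form has invariant factors (1,1,1,1,1,1,1,1,1,1,1,1,1,1,1,1,1,2).

Computing H_k = (kernel of ∂_k) / (image of ∂_{k+1}):

  H_0: rank C_0 − rank ∂_1 = 9 − 8 = 1, and the invariant factors of ∂_1 are all 1, so H_0 = Z.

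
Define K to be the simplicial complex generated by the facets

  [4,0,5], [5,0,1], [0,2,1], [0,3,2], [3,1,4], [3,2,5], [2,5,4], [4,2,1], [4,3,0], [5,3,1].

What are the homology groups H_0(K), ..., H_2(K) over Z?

We work with the vertex ordering 0 < 1 < 2 < 3 < 4 < 5. The simplices of K, each written with vertices in increasing order, are:

  0-simplices (6): [0], [1], [2], [3], [4], [5]
  1-simplices (15): [0,1], [0,2], [0,3], [0,4], [0,5], [1,2], [1,3], [1,4], [1,5], [2,3], [2,4], [2,5], [3,4], [3,5], [4,5]
  2-simplices (10): [0,1,2], [0,1,5], [0,2,3], [0,3,4], [0,4,5], [1,2,4], [1,3,4], [1,3,5], [2,3,5], [2,4,5]

Hence C_0 ≅ Z^6, C_1 ≅ Z^15, C_2 ≅ Z^10.

The boundary map ∂_1: C_1 → C_0 is given by ∂[p,q] = [q] − [p]. For instance
  ∂[0,5] = [5] − [0].
The 6×15 boundary matrix has rank 5 and Smith normal form diag(1,1,1,1,1).

∂_2: C_2 → C_1 acts by ∂[p,q,r] = [q,r] − [p,r] + [p,q]. For instance
  ∂[0,1,5] = [1,5] − [0,5] + [0,1],
  ∂[1,3,4] = [3,4] − [1,4] + [1,3].
As a 15×10 matrix over Z this has rank 10, with invariant factors (1,1,1,1,1,1,1,1,1,2).

Computing H_k = (kernel of ∂_k) / (image of ∂_{k+1}):

  H_0: rank C_0 − rank ∂_1 = 6 − 5 = 1, and the invariant factors of ∂_1 are all 1, so H_0 = Z.
  H_1: rank ker ∂_1 − rank ∂_2 = (15 − 5) − 10 = 0, and ∂_2 has invariant factor 2 > 1, so H_1 = Z/2.
  H_2: rank ker ∂_2 − rank ∂_3 = (10 − 10) − 0 = 0, and there is no ∂_3, so H_2 = 0.

H_0 = Z,  H_1 = Z/2,  H_2 = 0.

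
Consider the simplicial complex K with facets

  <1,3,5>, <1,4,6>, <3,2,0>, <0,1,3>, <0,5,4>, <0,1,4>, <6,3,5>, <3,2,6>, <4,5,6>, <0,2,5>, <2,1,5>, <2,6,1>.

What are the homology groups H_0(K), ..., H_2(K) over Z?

H_0 ≅ Z,  H_1 ≅ Z/2,  H_2 = 0.

K has 7 vertices, 18 edges, 12 triangles.
rank ∂_0 = 0, rank ∂_1 = 6 ⇒ b_0 = 7 − 0 − 6 = 1; all invariant factors of ∂_1 are 1 so no torsion. So H_0 ≅ Z.
rank ∂_1 = 6, rank ∂_2 = 12 ⇒ b_1 = 18 − 6 − 12 = 0; ∂_2 has invariant factor(s) [2] giving torsion. So H_1 ≅ Z/2.
rank ∂_2 = 12, rank ∂_3 = 0 ⇒ b_2 = 12 − 12 − 0 = 0. So H_2 ≅ 0.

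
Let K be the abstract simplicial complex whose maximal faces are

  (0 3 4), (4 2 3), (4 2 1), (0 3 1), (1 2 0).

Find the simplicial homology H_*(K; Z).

H_0 ≅ Z,  H_1 ≅ Z,  H_2 = 0.

Fix the vertex order 0 < 1 < 2 < 3 < 4 and write every simplex with vertices in increasing order. Then dim K = 2 and the simplices of K are:

  0-simplices (5): [0], [1], [2], [3], [4]
  1-simplices (10): [0,1], [0,2], [0,3], [0,4], [1,2], [1,3], [1,4], [2,3], [2,4], [3,4]
  2-simplices (5): [0,1,2], [0,1,3], [0,3,4], [1,2,4], [2,3,4]

Hence C_0 ≅ Z^5, C_1 ≅ Z^10, C_2 ≅ Z^5.

The boundary map ∂_1: C_1 → C_0 maps an edge to its endpoints' difference, ∂[p,q] = q − p.
As a 5×10 matrix over Z this has rank 4, with invariant factors (1,1,1,1).

Boundary ∂_2: C_2 → C_1 sends each 2-simplex [p,q,r] to [q,r] − [p,r] + [p,q]. For instance
  ∂[0,3,4] = [3,4] − [0,4] + [0,3],
  ∂[1,2,4] = [2,4] − [1,4] + [1,2].
The resulting 10×5 matrix has rank 5, and its Smith normal form has invariant factors (1,1,1,1,1).

Now H_k = ker ∂_k / im ∂_{k+1}, so:

  H_0: rank C_0 − rank ∂_1 = 5 − 4 = 1, and the invariant factors of ∂_1 are all 1, so H_0 = Z.
  H_1: rank ker ∂_1 − rank ∂_2 = (10 − 4) − 5 = 1, and the invariant factors of ∂_2 are all 1, so H_1 = Z.
  H_2: rank ker ∂_2 − rank ∂_3 = (5 − 5) − 0 = 0, and there is no ∂_3, so H_2 = 0.

As a check, the Euler characteristic is 5 − 10 + 5 = 0, which agrees with 1 − 1 + 0 = 0.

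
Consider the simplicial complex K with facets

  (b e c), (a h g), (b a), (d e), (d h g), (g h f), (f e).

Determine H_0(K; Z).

H_0 = Z.

K has 8 vertices, 13 edges, 4 triangles.
rank ∂_0 = 0, rank ∂_1 = 7 ⇒ b_0 = 8 − 0 − 7 = 1; all invariant factors of ∂_1 are 1 so no torsion. So H_0 = Z.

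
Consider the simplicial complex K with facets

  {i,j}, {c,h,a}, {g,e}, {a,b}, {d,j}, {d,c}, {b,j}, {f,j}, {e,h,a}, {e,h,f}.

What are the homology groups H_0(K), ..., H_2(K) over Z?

We work with the vertex ordering a < b < c < d < e < f < g < h < i < j. The simplices of K, each written with vertices in increasing order, are:

  0-simplices (10): a, b, c, d, e, f, g, h, i, j
  1-simplices (14): ab, ac, ae, ah, bj, cd, ch, dj, ef, eg, eh, fh, fj, ij
  2-simplices (3): ach, aeh, efh

giving chain groups C_0 ≅ Z^10, C_1 ≅ Z^14, C_2 ≅ Z^3.

The boundary map ∂_1: C_1 → C_0 is given by ∂[p,q] = [q] − [p].
The resulting 10×14 matrix has rank 9, and its Smith normal form has invariant factors (1,1,1,1,1,1,1,1,1).

The boundary map ∂_2: C_2 → C_1 maps a triangle to the signed sum of its edges. For instance
  ∂aeh = eh − ah + ae,
  ∂ach = ch − ah + ac.
The resulting 14×3 matrix has rank 3, and its Smith normal form has invariant factors (1,1,1).

Now H_k = ker ∂_k / im ∂_{k+1}, so:

  H_0: rank C_0 − rank ∂_1 = 10 − 9 = 1, and the invariant factors of ∂_1 are all 1, so H_0 = Z.
  H_1: rank ker ∂_1 − rank ∂_2 = (14 − 9) − 3 = 2, and the invariant factors of ∂_2 are all 1, so H_1 = Z^2.
  H_2: rank ker ∂_2 − rank ∂_3 = (3 − 3) − 0 = 0, and there is no ∂_3, so H_2 = 0.

H_0 ≅ Z,  H_1 ≅ Z^2,  H_2 = 0.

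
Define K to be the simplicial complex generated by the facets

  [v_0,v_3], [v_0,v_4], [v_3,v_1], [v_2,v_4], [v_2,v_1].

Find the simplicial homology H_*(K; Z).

We work with the vertex ordering v_0 < v_1 < v_2 < v_3 < v_4. The simplices of K, each written with vertices in increasing order, are:

  0-simplices (5): [v_0], [v_1], [v_2], [v_3], [v_4]
  1-simplices (5): [v_0,v_3], [v_0,v_4], [v_1,v_2], [v_1,v_3], [v_2,v_4]

giving chain groups C_0 ≅ Z^5, C_1 ≅ Z^5.

The boundary map ∂_1: C_1 → C_0 is given by ∂[p,q] = [q] − [p].
The 5×5 boundary matrix has rank 4 and Smith normal form diag(1,1,1,1).

From H_k ≅ ker(∂_k) / im(∂_{k+1}) we obtain:

  H_0: rank C_0 − rank ∂_1 = 5 − 4 = 1, and the invariant factors of ∂_1 are all 1, so H_0 ≅ Z.
  H_1: rank ker ∂_1 − rank ∂_2 = (5 − 4) − 0 = 1, and there is no ∂_2, so H_1 ≅ Z.

(K is a triangulation of the circle S^1.)

H_0 = Z,  H_1 = Z.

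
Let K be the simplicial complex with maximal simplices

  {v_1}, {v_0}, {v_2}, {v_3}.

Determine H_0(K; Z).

Take the total order v_0 < v_1 < v_2 < v_3 on the vertex set. Then K (dimension 0) consists of the simplices:

  0-simplices (4): [v_0], [v_1], [v_2], [v_3]

giving chain groups C_0 ≅ Z^4.

Computing H_k = (kernel of ∂_k) / (image of ∂_{k+1}):

  H_0: rank C_0 − rank ∂_1 = 4 − 0 = 4, and there is no ∂_1, so H_0 = Z^4.

(K is a triangulation of a set of 4 points.)

H_0 ≅ Z^4.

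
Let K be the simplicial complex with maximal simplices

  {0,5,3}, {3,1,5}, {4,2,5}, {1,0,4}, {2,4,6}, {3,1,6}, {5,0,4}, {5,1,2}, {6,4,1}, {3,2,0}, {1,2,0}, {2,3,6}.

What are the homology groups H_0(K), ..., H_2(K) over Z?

H_0 = Z,  H_1 = Z/2,  H_2 = 0.

Take the total order 0 < 1 < 2 < 3 < 4 < 5 < 6 on the vertex set. Then K (dimension 2) consists of the simplices:

  0-simplices (7): [0], [1], [2], [3], [4], [5], [6]
  1-simplices (18): [0,1], [0,2], [0,3], [0,4], [0,5], [1,2], [1,3], [1,4], [1,5], [1,6], [2,3], [2,4], [2,5], [2,6], [3,5], [3,6], [4,5], [4,6]
  2-simplices (12): [0,1,2], [0,1,4], [0,2,3], [0,3,5], [0,4,5], [1,2,5], [1,3,5], [1,3,6], [1,4,6], [2,3,6], [2,4,5], [2,4,6]

giving chain groups C_0 ≅ Z^7, C_1 ≅ Z^18, C_2 ≅ Z^12.

Boundary ∂_1: C_1 → C_0 sends each edge [p,q] (with p < q) to q − p. For instance
  ∂[2,6] = [6] − [2].
The 7×18 boundary matrix has rank 6 and Smith normal form diag(1,1,1,1,1,1).

Boundary ∂_2: C_2 → C_1 maps a triangle to the signed sum of its edges. For instance
  ∂[1,3,6] = [3,6] − [1,6] + [1,3],
  ∂[1,4,6] = [4,6] − [1,6] + [1,4].
The resulting 18×12 matrix has rank 12, and its Smith normal form has invariant factors (1,1,1,1,1,1,1,1,1,1,1,2).

Now H_k = ker ∂_k / im ∂_{k+1}, so:

  H_0: rank C_0 − rank ∂_1 = 7 − 6 = 1, and the invariant factors of ∂_1 are all 1, so H_0 = Z.
  H_1: rank ker ∂_1 − rank ∂_2 = (18 − 6) − 12 = 0, and ∂_2 has invariant factor 2 > 1, so H_1 = Z/2.
  H_2: rank ker ∂_2 − rank ∂_3 = (12 − 12) − 0 = 0, and there is no ∂_3, so H_2 = 0.

(K is a triangulation of the real projective plane RP^2.)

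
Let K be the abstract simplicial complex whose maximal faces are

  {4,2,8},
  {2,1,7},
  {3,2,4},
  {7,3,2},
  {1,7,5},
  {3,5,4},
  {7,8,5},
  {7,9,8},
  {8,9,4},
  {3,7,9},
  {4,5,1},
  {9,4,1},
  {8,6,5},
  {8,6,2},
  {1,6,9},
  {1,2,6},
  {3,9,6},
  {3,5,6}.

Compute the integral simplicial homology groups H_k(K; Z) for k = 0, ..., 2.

Fix the vertex order 1 < 2 < 3 < 4 < 5 < 6 < 7 < 8 < 9 and write every simplex with vertices in increasing order. Then dim K = 2 and the simplices of K are:

  0-simplices (9): [1], [2], [3], [4], [5], [6], [7], [8], [9]
  1-simplices (27): (27 of them)
  2-simplices (18): [1,2,6], [1,2,7], [1,4,5], [1,4,9], [1,5,7], [1,6,9], [2,3,4], [2,3,7], [2,4,8], [2,6,8], [3,4,5], [3,5,6], [3,6,9], [3,7,9], [4,8,9], [5,6,8], [5,7,8], [7,8,9]

Hence C_0 ≅ Z^9, C_1 ≅ Z^27, C_2 ≅ Z^18.

Boundary ∂_1: C_1 → C_0 maps an edge to its endpoints' difference, ∂[p,q] = q − p.
The 9×27 boundary matrix has rank 8 and Smith normal form diag(1,1,1,1,1,1,1,1).

The boundary map ∂_2: C_2 → C_1 acts by ∂[p,q,r] = [q,r] − [p,r] + [p,q]. For instance
  ∂[2,4,8] = [4,8] − [2,8] + [2,4],
  ∂[1,6,9] = [6,9] − [1,9] + [1,6].
This gives a 27×18 integer matrix of rank 17; reducing to Smith normal form yields diagonal entries (1,1,1,1,1,1,1,1,1,1,1,1,1,1,1,1,1).

Now H_k = ker ∂_k / im ∂_{k+1}, so:

  H_0: rank C_0 − rank ∂_1 = 9 − 8 = 1, and the invariant factors of ∂_1 are all 1, so H_0 ≅ Z.
  H_1: rank ker ∂_1 − rank ∂_2 = (27 − 8) − 17 = 2, and the invariant factors of ∂_2 are all 1, so H_1 ≅ Z^2.
  H_2: rank ker ∂_2 − rank ∂_3 = (18 − 17) − 0 = 1, and there is no ∂_3, so H_2 ≅ Z.

(K is a triangulation of the torus T^2.)

H_0 ≅ Z,  H_1 ≅ Z^2,  H_2 ≅ Z.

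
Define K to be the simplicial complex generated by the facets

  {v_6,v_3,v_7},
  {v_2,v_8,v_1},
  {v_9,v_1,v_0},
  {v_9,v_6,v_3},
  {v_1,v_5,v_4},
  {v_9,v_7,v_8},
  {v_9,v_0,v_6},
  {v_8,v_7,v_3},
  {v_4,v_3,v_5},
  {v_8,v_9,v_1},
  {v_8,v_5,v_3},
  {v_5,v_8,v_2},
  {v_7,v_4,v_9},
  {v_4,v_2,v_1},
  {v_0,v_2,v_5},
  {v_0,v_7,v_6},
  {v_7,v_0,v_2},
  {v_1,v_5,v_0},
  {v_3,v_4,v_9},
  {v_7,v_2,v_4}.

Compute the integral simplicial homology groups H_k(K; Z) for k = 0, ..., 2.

We work with the vertex ordering v_0 < v_1 < v_2 < v_3 < v_4 < v_5 < v_6 < v_7 < v_8 < v_9. The simplices of K, each written with vertices in increasing order, are:

  0-simplices (10): [v_0], [v_1], [v_2], [v_3], [v_4], [v_5], [v_6], [v_7], [v_8], [v_9]
  1-simplices (30): (30 of them)
  2-simplices (20): (20 of them)

so the chain groups are C_0 ≅ Z^10, C_1 ≅ Z^30, C_2 ≅ Z^20.

∂_1: C_1 → C_0 is given by ∂[p,q] = [q] − [p].
As a 10×30 matrix over Z this has rank 9, with invariant factors (1,1,1,1,1,1,1,1,1).

The boundary map ∂_2: C_2 → C_1 maps a triangle to the signed sum of its edges. For instance
  ∂[v_1,v_8,v_9] = [v_8,v_9] − [v_1,v_9] + [v_1,v_8],
  ∂[v_0,v_1,v_5] = [v_1,v_5] − [v_0,v_5] + [v_0,v_1].
The resulting 30×20 matrix has rank 20, and its Smith normal form has invariant factors (1,1,1,1,1,1,1,1,1,1,1,1,1,1,1,1,1,1,1,2).

Now H_k = ker ∂_k / im ∂_{k+1}, so:

  H_0: rank C_0 − rank ∂_1 = 10 − 9 = 1, and the invariant factors of ∂_1 are all 1, so H_0 = Z.
  H_1: rank ker ∂_1 − rank ∂_2 = (30 − 9) − 20 = 1, and ∂_2 has invariant factor 2 > 1, so H_1 = Z ⊕ Z/2.
  H_2: rank ker ∂_2 − rank ∂_3 = (20 − 20) − 0 = 0, and there is no ∂_3, so H_2 = 0.

As a check, the Euler characteristic is 10 − 30 + 20 = 0, which agrees with 1 − 1 + 0 = 0.

H_0 ≅ Z,  H_1 ≅ Z ⊕ Z/2,  H_2 = 0.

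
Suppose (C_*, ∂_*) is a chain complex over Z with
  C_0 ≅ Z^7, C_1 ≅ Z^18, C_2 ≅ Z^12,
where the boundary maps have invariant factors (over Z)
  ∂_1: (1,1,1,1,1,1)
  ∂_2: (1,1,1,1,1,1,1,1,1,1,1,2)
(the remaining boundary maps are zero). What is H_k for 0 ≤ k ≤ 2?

H_0: b_0 = 7 − 0 − 6 = 1; torsion from ∂_1 factors > 1: none. So H_0 = Z.
H_1: b_1 = 18 − 6 − 12 = 0; torsion from ∂_2 factors > 1: [2]. So H_1 = Z_2.
H_2: b_2 = 12 − 12 − 0 = 0; torsion from ∂_3 factors > 1: none. So H_2 = 0.

H_0 = Z,  H_1 = Z_2,  H_2 = 0.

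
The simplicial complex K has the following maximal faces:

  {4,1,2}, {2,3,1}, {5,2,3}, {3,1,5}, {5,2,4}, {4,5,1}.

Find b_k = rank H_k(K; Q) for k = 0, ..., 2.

b_0 = 1, b_1 = 0, b_2 = 1.

Take the total order 1 < 2 < 3 < 4 < 5 on the vertex set. Then K (dimension 2) consists of the simplices:

  0-simplices (5): [1], [2], [3], [4], [5]
  1-simplices (9): [1,2], [1,3], [1,4], [1,5], [2,3], [2,4], [2,5], [3,5], [4,5]
  2-simplices (6): [1,2,3], [1,2,4], [1,3,5], [1,4,5], [2,3,5], [2,4,5]

giving chain groups C_0 ≅ Z^5, C_1 ≅ Z^9, C_2 ≅ Z^6.

The boundary map ∂_1: C_1 → C_0 is given by ∂[p,q] = [q] − [p]. For instance
  ∂[1,2] = [2] − [1].
As a 5×9 matrix over Z this has rank 4, with invariant factors (1,1,1,1).

Boundary ∂_2: C_2 → C_1 sends each 2-simplex [p,q,r] to [q,r] − [p,r] + [p,q]. For instance
  ∂[1,2,3] = [2,3] − [1,3] + [1,2],
  ∂[1,3,5] = [3,5] − [1,5] + [1,3].
The 9×6 boundary matrix has rank 5 and Smith normal form diag(1,1,1,1,1).

Now H_k = ker ∂_k / im ∂_{k+1}, so:

  H_0: rank C_0 − rank ∂_1 = 5 − 4 = 1, and the invariant factors of ∂_1 are all 1, so H_0 = Z.
  H_1: rank ker ∂_1 − rank ∂_2 = (9 − 4) − 5 = 0, and the invariant factors of ∂_2 are all 1, so H_1 = 0.
  H_2: rank ker ∂_2 − rank ∂_3 = (6 − 5) − 0 = 1, and there is no ∂_3, so H_2 = Z.

As a check, the Euler characteristic is 5 − 9 + 6 = 2, which agrees with 1 − 0 + 1 = 2.
(K is a triangulation of the 2-sphere S^2.)

Hence the Betti numbers are b_0 = 1, b_1 = 0, b_2 = 1.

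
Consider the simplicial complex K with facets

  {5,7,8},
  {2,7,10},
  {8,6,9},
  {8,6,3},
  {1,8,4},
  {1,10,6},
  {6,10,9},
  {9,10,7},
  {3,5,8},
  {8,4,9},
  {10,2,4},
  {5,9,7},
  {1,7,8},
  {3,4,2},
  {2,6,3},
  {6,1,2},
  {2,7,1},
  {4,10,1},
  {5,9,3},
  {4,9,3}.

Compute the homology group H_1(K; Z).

Fix the vertex order 1 < 2 < 3 < 4 < 5 < 6 < 7 < 8 < 9 < 10 and write every simplex with vertices in increasing order. Then dim K = 2 and the simplices of K are:

  0-simplices (10): [1], [2], [3], [4], [5], [6], [7], [8], [9], [10]
  1-simplices (30): (30 of them)
  2-simplices (20): (20 of them)

giving chain groups C_0 ≅ Z^10, C_1 ≅ Z^30, C_2 ≅ Z^20.

The boundary map ∂_1: C_1 → C_0 maps an edge to its endpoints' difference, ∂[p,q] = q − p.
As a 10×30 matrix over Z this has rank 9, with invariant factors (1,1,1,1,1,1,1,1,1).

Boundary ∂_2: C_2 → C_1 maps a triangle to the signed sum of its edges. For instance
  ∂[2,3,6] = [3,6] − [2,6] + [2,3],
  ∂[6,9,10] = [9,10] − [6,10] + [6,9].
The resulting 30×20 matrix has rank 20, and its Smith normal form has invariant factors (1,1,1,1,1,1,1,1,1,1,1,1,1,1,1,1,1,1,1,2).

From H_k ≅ ker(∂_k) / im(∂_{k+1}) we obtain:

  H_1: rank ker ∂_1 − rank ∂_2 = (30 − 9) − 20 = 1, and ∂_2 has invariant factor 2 > 1, so H_1 ≅ Z ⊕ Z/2.

H_1 = Z ⊕ Z/2.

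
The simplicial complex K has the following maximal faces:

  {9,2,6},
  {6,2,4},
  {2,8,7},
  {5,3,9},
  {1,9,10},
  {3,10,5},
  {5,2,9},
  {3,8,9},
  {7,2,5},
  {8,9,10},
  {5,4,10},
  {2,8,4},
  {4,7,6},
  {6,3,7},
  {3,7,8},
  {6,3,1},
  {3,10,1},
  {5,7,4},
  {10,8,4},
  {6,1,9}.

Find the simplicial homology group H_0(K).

K has 10 vertices, 30 edges, 20 triangles.
rank ∂_0 = 0, rank ∂_1 = 9 ⇒ b_0 = 10 − 0 − 9 = 1; all invariant factors of ∂_1 are 1 so no torsion. So H_0 ≅ Z.

H_0 = Z.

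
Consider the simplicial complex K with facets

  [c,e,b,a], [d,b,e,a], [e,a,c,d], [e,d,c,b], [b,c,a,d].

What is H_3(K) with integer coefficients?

H_3 ≅ Z.

Fix the vertex order a < b < c < d < e and write every simplex with vertices in increasing order. Then dim K = 3 and the simplices of K are:

  0-simplices (5): a, b, c, d, e
  1-simplices (10): ab, ac, ad, ae, bc, bd, be, cd, ce, de
  2-simplices (10): abc, abd, abe, acd, ace, ade, bcd, bce, bde, cde
  3-simplices (5): abcd, abce, abde, acde, bcde

Hence C_0 ≅ Z^5, C_1 ≅ Z^10, C_2 ≅ Z^10, C_3 ≅ Z^5.

The boundary map ∂_1: C_1 → C_0 sends each edge [p,q] (with p < q) to q − p. For instance
  ∂ab = b − a.
This gives a 5×10 integer matrix of rank 4; reducing to Smith normal form yields diagonal entries (1,1,1,1).

Boundary ∂_2: C_2 → C_1 maps a triangle to the signed sum of its edges. For instance
  ∂abd = bd − ad + ab,
  ∂bde = de − be + bd.
The 10×10 boundary matrix has rank 6 and Smith normal form diag(1,1,1,1,1,1).

The boundary map ∂_3: C_3 → C_2 sends each 3-simplex σ to the alternating sum Σ_i (−1)^i (σ with its i-th vertex removed). For instance
  ∂acde = cde − ade + ace − acd,
  ∂abcd = bcd − acd + abd − abc.
As a 10×5 matrix over Z this has rank 4, with invariant factors (1,1,1,1).

Now H_k = ker ∂_k / im ∂_{k+1}, so:

  H_3: rank ker ∂_3 − rank ∂_4 = (5 − 4) − 0 = 1, and there is no ∂_4, so H_3 ≅ Z.

(K is a triangulation of the 3-sphere S^3.)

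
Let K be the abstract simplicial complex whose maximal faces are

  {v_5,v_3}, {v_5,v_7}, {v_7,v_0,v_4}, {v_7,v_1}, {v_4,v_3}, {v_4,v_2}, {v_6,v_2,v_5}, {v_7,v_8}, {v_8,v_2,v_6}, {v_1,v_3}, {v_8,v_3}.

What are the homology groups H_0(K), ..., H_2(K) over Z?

Take the total order v_0 < v_1 < v_2 < v_3 < v_4 < v_5 < v_6 < v_7 < v_8 on the vertex set. Then K (dimension 2) consists of the simplices:

  0-simplices (9): [v_0], [v_1], [v_2], [v_3], [v_4], [v_5], [v_6], [v_7], [v_8]
  1-simplices (16): (16 of them)
  2-simplices (3): [v_0,v_4,v_7], [v_2,v_5,v_6], [v_2,v_6,v_8]

Hence C_0 ≅ Z^9, C_1 ≅ Z^16, C_2 ≅ Z^3.

Boundary ∂_1: C_1 → C_0 maps an edge to its endpoints' difference, ∂[p,q] = q − p.
The resulting 9×16 matrix has rank 8, and its Smith normal form has invariant factors (1,1,1,1,1,1,1,1).

∂_2: C_2 → C_1 sends each 2-simplex [p,q,r] to [q,r] − [p,r] + [p,q]. For instance
  ∂[v_2,v_5,v_6] = [v_5,v_6] − [v_2,v_6] + [v_2,v_5],
  ∂[v_2,v_6,v_8] = [v_6,v_8] − [v_2,v_8] + [v_2,v_6].
The resulting 16×3 matrix has rank 3, and its Smith normal form has invariant factors (1,1,1).

From H_k ≅ ker(∂_k) / im(∂_{k+1}) we obtain:

  H_0: rank C_0 − rank ∂_1 = 9 − 8 = 1, and the invariant factors of ∂_1 are all 1, so H_0 = Z.
  H_1: rank ker ∂_1 − rank ∂_2 = (16 − 8) − 3 = 5, and the invariant factors of ∂_2 are all 1, so H_1 = Z^5.
  H_2: rank ker ∂_2 − rank ∂_3 = (3 − 3) − 0 = 0, and there is no ∂_3, so H_2 = 0.

H_0 = Z,  H_1 = Z^5,  H_2 = 0.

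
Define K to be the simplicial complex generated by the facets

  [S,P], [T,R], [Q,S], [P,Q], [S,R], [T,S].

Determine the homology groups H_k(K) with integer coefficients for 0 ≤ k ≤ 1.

Order the vertices as P < Q < R < S < T. Listing each simplex with vertices in this order, K has dimension 1 with simplices:

  0-simplices (5): P, Q, R, S, T
  1-simplices (6): PQ, PS, QS, RS, RT, ST

so the chain groups are C_0 ≅ Z^5, C_1 ≅ Z^6.

∂_1: C_1 → C_0 sends each edge [p,q] (with p < q) to q − p. For instance
  ∂QS = S − Q.
As a 5×6 matrix over Z this has rank 4, with invariant factors (1,1,1,1).

From H_k ≅ ker(∂_k) / im(∂_{k+1}) we obtain:

  H_0: rank C_0 − rank ∂_1 = 5 − 4 = 1, and the invariant factors of ∂_1 are all 1, so H_0 ≅ Z.
  H_1: rank ker ∂_1 − rank ∂_2 = (6 − 4) − 0 = 2, and there is no ∂_2, so H_1 ≅ Z^2.

As a check, the Euler characteristic is 5 − 6 = -1, which agrees with 1 − 2 = -1.
(K is a triangulation of a wedge of 2 circles.)

H_0 = Z,  H_1 = Z^2.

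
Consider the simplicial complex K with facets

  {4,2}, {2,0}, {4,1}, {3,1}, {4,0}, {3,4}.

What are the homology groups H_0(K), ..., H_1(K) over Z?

Fix the vertex order 0 < 1 < 2 < 3 < 4 and write every simplex with vertices in increasing order. Then dim K = 1 and the simplices of K are:

  0-simplices (5): [0], [1], [2], [3], [4]
  1-simplices (6): [0,2], [0,4], [1,3], [1,4], [2,4], [3,4]

giving chain groups C_0 ≅ Z^5, C_1 ≅ Z^6.

Boundary ∂_1: C_1 → C_0 maps an edge to its endpoints' difference, ∂[p,q] = q − p. For instance
  ∂[1,4] = [4] − [1].
This gives a 5×6 integer matrix of rank 4; reducing to Smith normal form yields diagonal entries (1,1,1,1).

Computing H_k = (kernel of ∂_k) / (image of ∂_{k+1}):

  H_0: rank C_0 − rank ∂_1 = 5 − 4 = 1, and the invariant factors of ∂_1 are all 1, so H_0 ≅ Z.
  H_1: rank ker ∂_1 − rank ∂_2 = (6 − 4) − 0 = 2, and there is no ∂_2, so H_1 ≅ Z^2.

H_0 = Z,  H_1 = Z^2.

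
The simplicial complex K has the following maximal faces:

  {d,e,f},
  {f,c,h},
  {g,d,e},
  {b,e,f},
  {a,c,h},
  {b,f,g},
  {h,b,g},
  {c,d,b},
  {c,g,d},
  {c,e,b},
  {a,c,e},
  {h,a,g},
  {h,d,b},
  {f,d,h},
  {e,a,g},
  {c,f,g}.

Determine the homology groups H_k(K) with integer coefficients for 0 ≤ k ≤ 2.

Fix the vertex order a < b < c < d < e < f < g < h and write every simplex with vertices in increasing order. Then dim K = 2 and the simplices of K are:

  0-simplices (8): a, b, c, d, e, f, g, h
  1-simplices (24): ac, ae, ag, ah, bc, bd, be, bf, bg, bh, cd, ce, cf, cg, ch, de, df, dg, dh, ef, eg, fg, fh, gh
  2-simplices (16): ace, ach, aeg, agh, bcd, bce, bdh, bef, bfg, bgh, cdg, cfg, cfh, def, deg, dfh

giving chain groups C_0 ≅ Z^8, C_1 ≅ Z^24, C_2 ≅ Z^16.

Boundary ∂_1: C_1 → C_0 is given by ∂[p,q] = [q] − [p].
The 8×24 boundary matrix has rank 7 and Smith normal form diag(1,1,1,1,1,1,1).

∂_2: C_2 → C_1 maps a triangle to the signed sum of its edges. For instance
  ∂bgh = gh − bh + bg,
  ∂cfg = fg − cg + cf.
The 24×16 boundary matrix has rank 15 and Smith normal form diag(1,1,1,1,1,1,1,1,1,1,1,1,1,1,1).

Reading off H_k = ker ∂_k / im ∂_{k+1}:

  H_0: rank C_0 − rank ∂_1 = 8 − 7 = 1, and the invariant factors of ∂_1 are all 1, so H_0 ≅ Z.
  H_1: rank ker ∂_1 − rank ∂_2 = (24 − 7) − 15 = 2, and the invariant factors of ∂_2 are all 1, so H_1 ≅ Z^2.
  H_2: rank ker ∂_2 − rank ∂_3 = (16 − 15) − 0 = 1, and there is no ∂_3, so H_2 ≅ Z.

As a check, the Euler characteristic is 8 − 24 + 16 = 0, which agrees with 1 − 2 + 1 = 0.

H_0 = Z,  H_1 = Z^2,  H_2 = Z.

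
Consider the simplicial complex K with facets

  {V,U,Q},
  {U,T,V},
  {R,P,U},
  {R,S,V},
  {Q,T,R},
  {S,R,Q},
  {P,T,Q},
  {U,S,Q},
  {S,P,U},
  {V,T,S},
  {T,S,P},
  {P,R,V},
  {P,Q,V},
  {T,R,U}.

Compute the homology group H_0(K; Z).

H_0 = Z.

Take the total order P < Q < R < S < T < U < V on the vertex set. Then K (dimension 2) consists of the simplices:

  0-simplices (7): P, Q, R, S, T, U, V
  1-simplices (21): PQ, PR, PS, PT, PU, PV, QR, QS, QT, QU, QV, RS, RT, RU, RV, ST, SU, SV, TU, TV, UV
  2-simplices (14): PQT, PQV, PRU, PRV, PST, PSU, QRS, QRT, QSU, QUV, RSV, RTU, STV, TUV

giving chain groups C_0 ≅ Z^7, C_1 ≅ Z^21, C_2 ≅ Z^14.

Boundary ∂_1: C_1 → C_0 sends each edge [p,q] (with p < q) to q − p. For instance
  ∂RU = U − R.
The 7×21 boundary matrix has rank 6 and Smith normal form diag(1,1,1,1,1,1).

The boundary map ∂_2: C_2 → C_1 maps a triangle to the signed sum of its edges. For instance
  ∂QSU = SU − QU + QS,
  ∂QRS = RS − QS + QR.
This gives a 21×14 integer matrix of rank 13; reducing to Smith normal form yields diagonal entries (1,1,1,1,1,1,1,1,1,1,1,1,1).

From H_k ≅ ker(∂_k) / im(∂_{k+1}) we obtain:

  H_0: rank C_0 − rank ∂_1 = 7 − 6 = 1, and the invariant factors of ∂_1 are all 1, so H_0 = Z.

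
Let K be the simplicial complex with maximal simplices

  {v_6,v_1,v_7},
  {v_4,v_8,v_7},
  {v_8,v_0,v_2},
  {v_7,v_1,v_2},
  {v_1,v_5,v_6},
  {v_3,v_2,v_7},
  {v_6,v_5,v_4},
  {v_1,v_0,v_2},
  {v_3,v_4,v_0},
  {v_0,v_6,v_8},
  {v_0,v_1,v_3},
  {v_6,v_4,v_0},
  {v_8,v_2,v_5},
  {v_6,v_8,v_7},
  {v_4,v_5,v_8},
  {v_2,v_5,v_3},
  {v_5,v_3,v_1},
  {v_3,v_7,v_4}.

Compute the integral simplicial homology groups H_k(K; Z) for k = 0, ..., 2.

H_0 = Z,  H_1 = Z × Z/2,  H_2 = 0.

Fix the vertex order v_0 < v_1 < v_2 < v_3 < v_4 < v_5 < v_6 < v_7 < v_8 and write every simplex with vertices in increasing order. Then dim K = 2 and the simplices of K are:

  0-simplices (9): [v_0], [v_1], [v_2], [v_3], [v_4], [v_5], [v_6], [v_7], [v_8]
  1-simplices (27): (27 of them)
  2-simplices (18): (18 of them)

Hence C_0 ≅ Z^9, C_1 ≅ Z^27, C_2 ≅ Z^18.

∂_1: C_1 → C_0 sends each edge [p,q] (with p < q) to q − p. For instance
  ∂[v_1,v_5] = [v_5] − [v_1].
This gives a 9×27 integer matrix of rank 8; reducing to Smith normal form yields diagonal entries (1,1,1,1,1,1,1,1).

Boundary ∂_2: C_2 → C_1 acts by ∂[p,q,r] = [q,r] − [p,r] + [p,q]. For instance
  ∂[v_1,v_6,v_7] = [v_6,v_7] − [v_1,v_7] + [v_1,v_6],
  ∂[v_3,v_4,v_7] = [v_4,v_7] − [v_3,v_7] + [v_3,v_4].
The 27×18 boundary matrix has rank 18 and Smith normal form diag(1,1,1,1,1,1,1,1,1,1,1,1,1,1,1,1,1,2).

Reading off H_k = ker ∂_k / im ∂_{k+1}:

  H_0: rank C_0 − rank ∂_1 = 9 − 8 = 1, and the invariant factors of ∂_1 are all 1, so H_0 = Z.
  H_1: rank ker ∂_1 − rank ∂_2 = (27 − 8) − 18 = 1, and ∂_2 has invariant factor 2 > 1, so H_1 = Z × Z/2.
  H_2: rank ker ∂_2 − rank ∂_3 = (18 − 18) − 0 = 0, and there is no ∂_3, so H_2 = 0.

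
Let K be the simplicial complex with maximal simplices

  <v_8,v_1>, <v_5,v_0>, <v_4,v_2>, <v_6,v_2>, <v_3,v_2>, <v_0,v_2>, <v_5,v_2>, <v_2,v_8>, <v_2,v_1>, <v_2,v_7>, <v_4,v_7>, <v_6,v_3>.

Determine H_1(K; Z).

H_1 = Z^4.

Order the vertices as v_0 < v_1 < v_2 < v_3 < v_4 < v_5 < v_6 < v_7 < v_8. Listing each simplex with vertices in this order, K has dimension 1 with simplices:

  0-simplices (9): [v_0], [v_1], [v_2], [v_3], [v_4], [v_5], [v_6], [v_7], [v_8]
  1-simplices (12): [v_0,v_2], [v_0,v_5], [v_1,v_2], [v_1,v_8], [v_2,v_3], [v_2,v_4], [v_2,v_5], [v_2,v_6], [v_2,v_7], [v_2,v_8], [v_3,v_6], [v_4,v_7]

Hence C_0 ≅ Z^9, C_1 ≅ Z^12.

Boundary ∂_1: C_1 → C_0 sends each edge [p,q] (with p < q) to q − p. For instance
  ∂[v_1,v_8] = [v_8] − [v_1].
This gives a 9×12 integer matrix of rank 8; reducing to Smith normal form yields diagonal entries (1,1,1,1,1,1,1,1).

From H_k ≅ ker(∂_k) / im(∂_{k+1}) we obtain:

  H_1: rank ker ∂_1 − rank ∂_2 = (12 − 8) − 0 = 4, and there is no ∂_2, so H_1 ≅ Z^4.

(K is a triangulation of a wedge of 4 circles.)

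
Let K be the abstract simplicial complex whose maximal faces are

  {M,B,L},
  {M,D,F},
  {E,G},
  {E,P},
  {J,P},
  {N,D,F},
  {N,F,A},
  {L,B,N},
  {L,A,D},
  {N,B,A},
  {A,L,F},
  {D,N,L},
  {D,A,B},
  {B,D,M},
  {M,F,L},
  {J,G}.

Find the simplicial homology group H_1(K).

H_1 = Z ⊕ Z/2Z.

Order the vertices as A < B < D < E < F < G < J < L < M < N < P. Listing each simplex with vertices in this order, K has dimension 2 with simplices:

  0-simplices (11): A, B, D, E, F, G, J, L, M, N, P
  1-simplices (22): AB, AD, AF, AL, AN, BD, BL, BM, BN, DF, DL, DM, DN, EG, EP, FL, FM, FN, GJ, JP, LM, LN
  2-simplices (12): ABD, ABN, ADL, AFL, AFN, BDM, BLM, BLN, DFM, DFN, DLN, FLM

so the chain groups are C_0 ≅ Z^11, C_1 ≅ Z^22, C_2 ≅ Z^12.

∂_1: C_1 → C_0 maps an edge to its endpoints' difference, ∂[p,q] = q − p.
The 11×22 boundary matrix has rank 9 and Smith normal form diag(1,1,1,1,1,1,1,1,1).

Boundary ∂_2: C_2 → C_1 sends each 2-simplex [p,q,r] to [q,r] − [p,r] + [p,q]. For instance
  ∂FLM = LM − FM + FL,
  ∂BDM = DM − BM + BD.
The resulting 22×12 matrix has rank 12, and its Smith normal form has invariant factors (1,1,1,1,1,1,1,1,1,1,1,2).

Reading off H_k = ker ∂_k / im ∂_{k+1}:

  H_1: rank ker ∂_1 − rank ∂_2 = (22 − 9) − 12 = 1, and ∂_2 has invariant factor 2 > 1, so H_1 = Z ⊕ Z/2Z.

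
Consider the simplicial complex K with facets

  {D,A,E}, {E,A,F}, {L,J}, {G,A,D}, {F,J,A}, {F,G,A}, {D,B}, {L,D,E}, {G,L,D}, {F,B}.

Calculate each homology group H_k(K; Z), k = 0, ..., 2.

H_0 ≅ Z,  H_1 ≅ Z^2,  H_2 = 0.

Take the total order A < B < D < E < F < G < J < L on the vertex set. Then K (dimension 2) consists of the simplices:

  0-simplices (8): A, B, D, E, F, G, J, L
  1-simplices (16): AD, AE, AF, AG, AJ, BD, BF, DE, DG, DL, EF, EL, FG, FJ, GL, JL
  2-simplices (7): ADE, ADG, AEF, AFG, AFJ, DEL, DGL

giving chain groups C_0 ≅ Z^8, C_1 ≅ Z^16, C_2 ≅ Z^7.

∂_1: C_1 → C_0 sends each edge [p,q] (with p < q) to q − p. For instance
  ∂BF = F − B.
This gives a 8×16 integer matrix of rank 7; reducing to Smith normal form yields diagonal entries (1,1,1,1,1,1,1).

The boundary map ∂_2: C_2 → C_1 sends each 2-simplex [p,q,r] to [q,r] − [p,r] + [p,q]. For instance
  ∂ADG = DG − AG + AD,
  ∂AFJ = FJ − AJ + AF.
This gives a 16×7 integer matrix of rank 7; reducing to Smith normal form yields diagonal entries (1,1,1,1,1,1,1).

From H_k ≅ ker(∂_k) / im(∂_{k+1}) we obtain:

  H_0: rank C_0 − rank ∂_1 = 8 − 7 = 1, and the invariant factors of ∂_1 are all 1, so H_0 = Z.
  H_1: rank ker ∂_1 − rank ∂_2 = (16 − 7) − 7 = 2, and the invariant factors of ∂_2 are all 1, so H_1 = Z^2.
  H_2: rank ker ∂_2 − rank ∂_3 = (7 − 7) − 0 = 0, and there is no ∂_3, so H_2 = 0.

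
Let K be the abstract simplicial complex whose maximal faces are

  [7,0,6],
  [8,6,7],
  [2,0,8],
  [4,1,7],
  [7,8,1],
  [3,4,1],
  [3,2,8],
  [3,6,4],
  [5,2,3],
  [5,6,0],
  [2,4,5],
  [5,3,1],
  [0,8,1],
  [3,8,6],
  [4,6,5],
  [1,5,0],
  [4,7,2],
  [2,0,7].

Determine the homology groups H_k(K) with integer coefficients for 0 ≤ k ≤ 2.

Take the total order 0 < 1 < 2 < 3 < 4 < 5 < 6 < 7 < 8 on the vertex set. Then K (dimension 2) consists of the simplices:

  0-simplices (9): [0], [1], [2], [3], [4], [5], [6], [7], [8]
  1-simplices (27): (27 of them)
  2-simplices (18): [0,1,5], [0,1,8], [0,2,7], [0,2,8], [0,5,6], [0,6,7], [1,3,4], [1,3,5], [1,4,7], [1,7,8], [2,3,5], [2,3,8], [2,4,5], [2,4,7], [3,4,6], [3,6,8], [4,5,6], [6,7,8]

giving chain groups C_0 ≅ Z^9, C_1 ≅ Z^27, C_2 ≅ Z^18.

Boundary ∂_1: C_1 → C_0 maps an edge to its endpoints' difference, ∂[p,q] = q − p. For instance
  ∂[0,8] = [8] − [0].
As a 9×27 matrix over Z this has rank 8, with invariant factors (1,1,1,1,1,1,1,1).

Boundary ∂_2: C_2 → C_1 maps a triangle to the signed sum of its edges. For instance
  ∂[0,2,8] = [2,8] − [0,8] + [0,2],
  ∂[0,1,5] = [1,5] − [0,5] + [0,1].
The 27×18 boundary matrix has rank 18 and Smith normal form diag(1,1,1,1,1,1,1,1,1,1,1,1,1,1,1,1,1,2).

Reading off H_k = ker ∂_k / im ∂_{k+1}:

  H_0: rank C_0 − rank ∂_1 = 9 − 8 = 1, and the invariant factors of ∂_1 are all 1, so H_0 ≅ Z.
  H_1: rank ker ∂_1 − rank ∂_2 = (27 − 8) − 18 = 1, and ∂_2 has invariant factor 2 > 1, so H_1 ≅ Z ⊕ Z/2.
  H_2: rank ker ∂_2 − rank ∂_3 = (18 − 18) − 0 = 0, and there is no ∂_3, so H_2 ≅ 0.

As a check, the Euler characteristic is 9 − 27 + 18 = 0, which agrees with 1 − 1 + 0 = 0.
(K is a triangulation of the Klein bottle.)

H_0 ≅ Z,  H_1 ≅ Z ⊕ Z/2,  H_2 = 0.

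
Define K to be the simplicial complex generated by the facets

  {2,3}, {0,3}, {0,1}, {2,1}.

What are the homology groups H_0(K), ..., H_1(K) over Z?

H_0 = Z,  H_1 = Z.

We work with the vertex ordering 0 < 1 < 2 < 3. The simplices of K, each written with vertices in increasing order, are:

  0-simplices (4): [0], [1], [2], [3]
  1-simplices (4): [0,1], [0,3], [1,2], [2,3]

giving chain groups C_0 ≅ Z^4, C_1 ≅ Z^4.

∂_1: C_1 → C_0 maps an edge to its endpoints' difference, ∂[p,q] = q − p. For instance
  ∂[1,2] = [2] − [1].
The resulting 4×4 matrix has rank 3, and its Smith normal form has invariant factors (1,1,1).

Computing H_k = (kernel of ∂_k) / (image of ∂_{k+1}):

  H_0: rank C_0 − rank ∂_1 = 4 − 3 = 1, and the invariant factors of ∂_1 are all 1, so H_0 ≅ Z.
  H_1: rank ker ∂_1 − rank ∂_2 = (4 − 3) − 0 = 1, and there is no ∂_2, so H_1 ≅ Z.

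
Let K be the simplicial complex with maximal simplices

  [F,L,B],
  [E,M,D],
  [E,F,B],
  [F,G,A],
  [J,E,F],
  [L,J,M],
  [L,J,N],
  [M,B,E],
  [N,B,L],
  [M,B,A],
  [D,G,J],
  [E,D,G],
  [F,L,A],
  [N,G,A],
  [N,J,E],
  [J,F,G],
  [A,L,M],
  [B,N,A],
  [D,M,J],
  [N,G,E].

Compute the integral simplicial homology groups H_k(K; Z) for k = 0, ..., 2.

H_0 ≅ Z,  H_1 ≅ Z × Z/2,  H_2 = 0.

Order the vertices as A < B < D < E < F < G < J < L < M < N. Listing each simplex with vertices in this order, K has dimension 2 with simplices:

  0-simplices (10): A, B, D, E, F, G, J, L, M, N
  1-simplices (30): AB, AF, AG, AL, AM, AN, BE, BF, BL, BM, BN, DE, DG, DJ, DM, EF, EG, EJ, EM, EN, FG, FJ, FL, GJ, GN, JL, JM, JN, LM, LN
  2-simplices (20): ABM, ABN, AFG, AFL, AGN, ALM, BEF, BEM, BFL, BLN, DEG, DEM, DGJ, DJM, EFJ, EGN, EJN, FGJ, JLM, JLN

so the chain groups are C_0 ≅ Z^10, C_1 ≅ Z^30, C_2 ≅ Z^20.

The boundary map ∂_1: C_1 → C_0 is given by ∂[p,q] = [q] − [p]. For instance
  ∂FL = L − F.
The resulting 10×30 matrix has rank 9, and its Smith normal form has invariant factors (1,1,1,1,1,1,1,1,1).

∂_2: C_2 → C_1 maps a triangle to the signed sum of its edges. For instance
  ∂DJM = JM − DM + DJ,
  ∂FGJ = GJ − FJ + FG.
As a 30×20 matrix over Z this has rank 20, with invariant factors (1,1,1,1,1,1,1,1,1,1,1,1,1,1,1,1,1,1,1,2).

From H_k ≅ ker(∂_k) / im(∂_{k+1}) we obtain:

  H_0: rank C_0 − rank ∂_1 = 10 − 9 = 1, and the invariant factors of ∂_1 are all 1, so H_0 ≅ Z.
  H_1: rank ker ∂_1 − rank ∂_2 = (30 − 9) − 20 = 1, and ∂_2 has invariant factor 2 > 1, so H_1 ≅ Z × Z/2.
  H_2: rank ker ∂_2 − rank ∂_3 = (20 − 20) − 0 = 0, and there is no ∂_3, so H_2 ≅ 0.

As a check, the Euler characteristic is 10 − 30 + 20 = 0, which agrees with 1 − 1 + 0 = 0.
(K is a triangulation of the Klein bottle.)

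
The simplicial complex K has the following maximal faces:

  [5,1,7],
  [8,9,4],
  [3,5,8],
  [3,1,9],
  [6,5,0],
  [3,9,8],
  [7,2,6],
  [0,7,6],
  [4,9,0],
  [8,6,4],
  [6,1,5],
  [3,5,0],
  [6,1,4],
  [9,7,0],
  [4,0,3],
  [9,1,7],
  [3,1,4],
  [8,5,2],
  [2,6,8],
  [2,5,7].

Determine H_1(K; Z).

Take the total order 0 < 1 < 2 < 3 < 4 < 5 < 6 < 7 < 8 < 9 on the vertex set. Then K (dimension 2) consists of the simplices:

  0-simplices (10): [0], [1], [2], [3], [4], [5], [6], [7], [8], [9]
  1-simplices (30): (30 of them)
  2-simplices (20): (20 of them)

Hence C_0 ≅ Z^10, C_1 ≅ Z^30, C_2 ≅ Z^20.

Boundary ∂_1: C_1 → C_0 is given by ∂[p,q] = [q] − [p]. For instance
  ∂[3,9] = [9] − [3].
The 10×30 boundary matrix has rank 9 and Smith normal form diag(1,1,1,1,1,1,1,1,1).

The boundary map ∂_2: C_2 → C_1 acts by ∂[p,q,r] = [q,r] − [p,r] + [p,q]. For instance
  ∂[1,5,7] = [5,7] − [1,7] + [1,5],
  ∂[0,3,4] = [3,4] − [0,4] + [0,3].
This gives a 30×20 integer matrix of rank 20; reducing to Smith normal form yields diagonal entries (1,1,1,1,1,1,1,1,1,1,1,1,1,1,1,1,1,1,1,2).

Now H_k = ker ∂_k / im ∂_{k+1}, so:

  H_1: rank ker ∂_1 − rank ∂_2 = (30 − 9) − 20 = 1, and ∂_2 has invariant factor 2 > 1, so H_1 = Z ⊕ Z/2.

H_1 ≅ Z ⊕ Z/2.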